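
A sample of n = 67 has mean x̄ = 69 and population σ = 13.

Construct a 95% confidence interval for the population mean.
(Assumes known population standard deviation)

Answer: (65.8871, 72.1129)

Derivation:
Confidence level: 95%, α = 0.05
z_0.025 = 1.960
SE = σ/√n = 13/√67 = 1.5882
Margin of error = 1.960 × 1.5882 = 3.1129
CI: x̄ ± margin = 69 ± 3.1129
CI: (65.8871, 72.1129)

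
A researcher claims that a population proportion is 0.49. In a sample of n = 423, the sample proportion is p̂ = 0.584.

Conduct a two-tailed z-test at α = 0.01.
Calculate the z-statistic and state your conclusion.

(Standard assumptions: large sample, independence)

Answer: z = 3.8674, reject H₀

Derivation:
H₀: p = 0.49, H₁: p ≠ 0.49
Standard error: SE = √(p₀(1-p₀)/n) = √(0.49×0.51/423) = 0.024306
z-statistic: z = (p̂ - p₀)/SE = (0.584 - 0.49)/0.024306 = 3.8674
Critical value: z_0.005 = ±2.576
p-value = 0.0001
Decision: reject H₀ at α = 0.01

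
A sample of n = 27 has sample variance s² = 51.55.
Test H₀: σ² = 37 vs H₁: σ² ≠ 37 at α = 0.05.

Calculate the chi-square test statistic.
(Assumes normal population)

df = n - 1 = 26
χ² = (n-1)s²/σ₀² = 26×51.55/37 = 36.2243
Critical values: χ²_{0.975,26} = 13.844, χ²_{0.025,26} = 41.923
Rejection region: χ² < 13.844 or χ² > 41.923
Decision: fail to reject H₀

Answer: χ² = 36.2243, fail to reject H₀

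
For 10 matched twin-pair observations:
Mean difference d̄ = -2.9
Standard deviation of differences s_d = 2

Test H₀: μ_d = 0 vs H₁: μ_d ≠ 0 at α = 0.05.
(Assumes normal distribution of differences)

Answer: t = -4.5850, reject H₀

Derivation:
df = n - 1 = 9
SE = s_d/√n = 2/√10 = 0.6325
t = d̄/SE = -2.9/0.6325 = -4.5850
Critical value: t_{0.025,9} = ±2.262
p-value ≈ 0.0013
Decision: reject H₀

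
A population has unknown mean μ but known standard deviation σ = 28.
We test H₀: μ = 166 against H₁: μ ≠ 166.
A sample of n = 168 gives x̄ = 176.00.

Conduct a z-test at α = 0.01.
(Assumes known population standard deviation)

Answer: z = 4.6292, reject H₀

Derivation:
Standard error: SE = σ/√n = 28/√168 = 2.1602
z-statistic: z = (x̄ - μ₀)/SE = (176.00 - 166)/2.1602 = 4.6292
Critical value: ±2.576
p-value < 0.0001
Decision: reject H₀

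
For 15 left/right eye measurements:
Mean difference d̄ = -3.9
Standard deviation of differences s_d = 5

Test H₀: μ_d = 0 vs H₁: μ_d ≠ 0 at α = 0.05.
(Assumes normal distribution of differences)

df = n - 1 = 14
SE = s_d/√n = 5/√15 = 1.2910
t = d̄/SE = -3.9/1.2910 = -3.0209
Critical value: t_{0.025,14} = ±2.145
p-value ≈ 0.0092
Decision: reject H₀

Answer: t = -3.0209, reject H₀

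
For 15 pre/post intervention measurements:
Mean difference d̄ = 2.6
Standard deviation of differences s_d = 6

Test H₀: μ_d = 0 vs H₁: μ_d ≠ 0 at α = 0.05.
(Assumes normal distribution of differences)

Answer: t = 1.6783, fail to reject H₀

Derivation:
df = n - 1 = 14
SE = s_d/√n = 6/√15 = 1.5492
t = d̄/SE = 2.6/1.5492 = 1.6783
Critical value: t_{0.025,14} = ±2.145
p-value ≈ 0.1155
Decision: fail to reject H₀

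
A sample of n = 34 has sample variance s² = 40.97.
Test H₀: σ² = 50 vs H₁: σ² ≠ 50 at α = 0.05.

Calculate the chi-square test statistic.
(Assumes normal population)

Answer: χ² = 27.0402, fail to reject H₀

Derivation:
df = n - 1 = 33
χ² = (n-1)s²/σ₀² = 33×40.97/50 = 27.0402
Critical values: χ²_{0.975,33} = 19.047, χ²_{0.025,33} = 50.725
Rejection region: χ² < 19.047 or χ² > 50.725
Decision: fail to reject H₀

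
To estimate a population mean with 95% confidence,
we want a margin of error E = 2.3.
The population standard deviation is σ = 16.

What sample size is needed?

z_0.025 = 1.960
n = (z×σ/E)² = (1.960×16/2.3)²
n = 185.9073
Round up: n = 186

Answer: n = 186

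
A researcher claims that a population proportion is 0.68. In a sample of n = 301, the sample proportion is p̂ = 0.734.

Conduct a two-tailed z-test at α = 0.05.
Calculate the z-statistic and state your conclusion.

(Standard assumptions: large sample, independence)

H₀: p = 0.68, H₁: p ≠ 0.68
Standard error: SE = √(p₀(1-p₀)/n) = √(0.68×0.32/301) = 0.026887
z-statistic: z = (p̂ - p₀)/SE = (0.734 - 0.68)/0.026887 = 2.0084
Critical value: z_0.025 = ±1.960
p-value = 0.0446
Decision: reject H₀ at α = 0.05

Answer: z = 2.0084, reject H₀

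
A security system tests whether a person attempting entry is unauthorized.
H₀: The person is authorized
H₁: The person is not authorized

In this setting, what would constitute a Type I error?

A Type I error (probability α) occurs when we reject a true H₀.
A Type II error (probability β) occurs when we fail to reject a false H₀.

Answer: Denying entry to an authorized person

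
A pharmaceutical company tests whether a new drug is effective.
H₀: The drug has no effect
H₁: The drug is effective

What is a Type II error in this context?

Answer: Failing to detect the drug's effect when it actually works

Derivation:
Type I error: rejecting H₀ when it is actually true (false positive).
Type II error: failing to reject H₀ when H₁ is actually true (false negative).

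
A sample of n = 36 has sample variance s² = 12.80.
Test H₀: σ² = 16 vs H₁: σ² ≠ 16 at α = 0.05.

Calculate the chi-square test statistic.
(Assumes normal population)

Answer: χ² = 28.0000, fail to reject H₀

Derivation:
df = n - 1 = 35
χ² = (n-1)s²/σ₀² = 35×12.80/16 = 28.0000
Critical values: χ²_{0.975,35} = 20.569, χ²_{0.025,35} = 53.203
Rejection region: χ² < 20.569 or χ² > 53.203
Decision: fail to reject H₀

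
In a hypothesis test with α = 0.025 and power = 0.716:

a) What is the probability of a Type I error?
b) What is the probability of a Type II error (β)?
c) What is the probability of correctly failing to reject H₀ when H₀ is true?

Answer: a) 0.025, b) 0.284, c) 0.975

Derivation:
a) Type I error probability = α = 0.025
b) Power = P(reject H₀ | H₁ true) = 1 - β = 0.716, so Type II error probability = β = 1 - Power = 0.284
c) P(fail to reject H₀ | H₀ true) = 1 - α = 0.975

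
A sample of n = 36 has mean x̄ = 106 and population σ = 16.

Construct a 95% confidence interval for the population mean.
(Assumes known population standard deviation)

Answer: (100.7733, 111.2267)

Derivation:
Confidence level: 95%, α = 0.05
z_0.025 = 1.960
SE = σ/√n = 16/√36 = 2.6667
Margin of error = 1.960 × 2.6667 = 5.2267
CI: x̄ ± margin = 106 ± 5.2267
CI: (100.7733, 111.2267)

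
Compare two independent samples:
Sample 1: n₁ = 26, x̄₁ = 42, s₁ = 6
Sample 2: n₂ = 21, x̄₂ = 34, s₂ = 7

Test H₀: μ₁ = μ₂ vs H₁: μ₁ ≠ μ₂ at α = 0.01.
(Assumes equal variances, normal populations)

Pooled variance: s²_p = [25×6² + 20×7²]/(45) = 41.7778
s_p = 6.4636
SE = s_p×√(1/n₁ + 1/n₂) = 6.4636×√(1/26 + 1/21) = 1.8964
t = (x̄₁ - x̄₂)/SE = (42 - 34)/1.8964 = 4.2185
df = 45, t-critical = ±2.690
Decision: reject H₀

Answer: t = 4.2185, reject H₀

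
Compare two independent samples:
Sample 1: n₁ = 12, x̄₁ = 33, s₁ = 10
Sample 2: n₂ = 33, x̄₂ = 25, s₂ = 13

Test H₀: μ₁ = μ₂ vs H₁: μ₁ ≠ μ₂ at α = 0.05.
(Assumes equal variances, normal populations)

Pooled variance: s²_p = [11×10² + 32×13²]/(43) = 151.3488
s_p = 12.3024
SE = s_p×√(1/n₁ + 1/n₂) = 12.3024×√(1/12 + 1/33) = 4.1471
t = (x̄₁ - x̄₂)/SE = (33 - 25)/4.1471 = 1.9291
df = 43, t-critical = ±2.017
Decision: fail to reject H₀

Answer: t = 1.9291, fail to reject H₀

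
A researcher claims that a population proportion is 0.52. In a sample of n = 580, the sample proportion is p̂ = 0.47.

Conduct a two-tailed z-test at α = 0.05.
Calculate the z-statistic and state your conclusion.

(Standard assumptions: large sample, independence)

Answer: z = -2.4102, reject H₀

Derivation:
H₀: p = 0.52, H₁: p ≠ 0.52
Standard error: SE = √(p₀(1-p₀)/n) = √(0.52×0.48/580) = 0.020745
z-statistic: z = (p̂ - p₀)/SE = (0.47 - 0.52)/0.020745 = -2.4102
Critical value: z_0.025 = ±1.960
p-value = 0.0159
Decision: reject H₀ at α = 0.05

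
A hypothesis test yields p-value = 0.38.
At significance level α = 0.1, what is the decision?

Compare p-value to α:
0.38 ≥ 0.1
Decision: fail to reject H₀

Answer: fail to reject H₀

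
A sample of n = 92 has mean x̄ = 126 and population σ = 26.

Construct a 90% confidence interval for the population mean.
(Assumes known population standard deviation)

Confidence level: 90%, α = 0.1
z_0.05 = 1.645
SE = σ/√n = 26/√92 = 2.7107
Margin of error = 1.645 × 2.7107 = 4.4591
CI: x̄ ± margin = 126 ± 4.4591
CI: (121.5409, 130.4591)

Answer: (121.5409, 130.4591)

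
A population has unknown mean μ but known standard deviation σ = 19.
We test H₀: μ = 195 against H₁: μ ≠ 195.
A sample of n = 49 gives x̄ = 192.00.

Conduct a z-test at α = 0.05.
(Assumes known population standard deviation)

Standard error: SE = σ/√n = 19/√49 = 2.7143
z-statistic: z = (x̄ - μ₀)/SE = (192.00 - 195)/2.7143 = -1.1053
Critical value: ±1.960
p-value = 0.2690
Decision: fail to reject H₀

Answer: z = -1.1053, fail to reject H₀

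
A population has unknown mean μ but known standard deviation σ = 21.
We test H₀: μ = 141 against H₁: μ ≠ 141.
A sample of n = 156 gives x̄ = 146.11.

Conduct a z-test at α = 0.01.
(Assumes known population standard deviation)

Standard error: SE = σ/√n = 21/√156 = 1.6813
z-statistic: z = (x̄ - μ₀)/SE = (146.11 - 141)/1.6813 = 3.0393
Critical value: ±2.576
p-value = 0.0024
Decision: reject H₀

Answer: z = 3.0393, reject H₀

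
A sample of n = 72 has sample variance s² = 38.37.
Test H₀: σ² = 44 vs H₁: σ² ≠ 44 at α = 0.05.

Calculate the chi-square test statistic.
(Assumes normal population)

Answer: χ² = 61.9152, fail to reject H₀

Derivation:
df = n - 1 = 71
χ² = (n-1)s²/σ₀² = 71×38.37/44 = 61.9152
Critical values: χ²_{0.975,71} = 49.592, χ²_{0.025,71} = 96.189
Rejection region: χ² < 49.592 or χ² > 96.189
Decision: fail to reject H₀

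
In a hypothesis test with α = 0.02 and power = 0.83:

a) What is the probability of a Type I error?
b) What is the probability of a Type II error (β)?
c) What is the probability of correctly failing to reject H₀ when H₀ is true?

a) Type I error probability = α = 0.02
b) Power = P(reject H₀ | H₁ true) = 1 - β = 0.83, so Type II error probability = β = 1 - Power = 0.17
c) P(fail to reject H₀ | H₀ true) = 1 - α = 0.98

Answer: a) 0.02, b) 0.17, c) 0.98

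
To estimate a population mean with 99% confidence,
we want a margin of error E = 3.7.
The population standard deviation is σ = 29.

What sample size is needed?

z_0.005 = 2.576
n = (z×σ/E)² = (2.576×29/3.7)²
n = 407.6470
Round up: n = 408

Answer: n = 408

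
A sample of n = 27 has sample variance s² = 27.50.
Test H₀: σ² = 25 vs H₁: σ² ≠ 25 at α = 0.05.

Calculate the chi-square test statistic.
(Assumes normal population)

df = n - 1 = 26
χ² = (n-1)s²/σ₀² = 26×27.50/25 = 28.6000
Critical values: χ²_{0.975,26} = 13.844, χ²_{0.025,26} = 41.923
Rejection region: χ² < 13.844 or χ² > 41.923
Decision: fail to reject H₀

Answer: χ² = 28.6000, fail to reject H₀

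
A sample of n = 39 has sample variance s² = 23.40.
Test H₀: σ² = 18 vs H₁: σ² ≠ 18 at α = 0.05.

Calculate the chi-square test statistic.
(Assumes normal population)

Answer: χ² = 49.4000, fail to reject H₀

Derivation:
df = n - 1 = 38
χ² = (n-1)s²/σ₀² = 38×23.40/18 = 49.4000
Critical values: χ²_{0.975,38} = 22.878, χ²_{0.025,38} = 56.896
Rejection region: χ² < 22.878 or χ² > 56.896
Decision: fail to reject H₀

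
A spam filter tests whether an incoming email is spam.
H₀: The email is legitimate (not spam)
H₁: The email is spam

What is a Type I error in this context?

A Type I error (probability α) occurs when we reject a true H₀.
A Type II error (probability β) occurs when we fail to reject a false H₀.

Answer: Marking a legitimate email as spam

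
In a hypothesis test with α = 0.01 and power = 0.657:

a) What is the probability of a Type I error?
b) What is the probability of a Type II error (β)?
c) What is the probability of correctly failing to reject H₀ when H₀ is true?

Answer: a) 0.01, b) 0.343, c) 0.99

Derivation:
a) Type I error probability = α = 0.01
b) Power = P(reject H₀ | H₁ true) = 1 - β = 0.657, so Type II error probability = β = 1 - Power = 0.343
c) P(fail to reject H₀ | H₀ true) = 1 - α = 0.99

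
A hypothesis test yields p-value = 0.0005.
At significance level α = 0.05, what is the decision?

Answer: reject H₀

Derivation:
Compare p-value to α:
0.0005 < 0.05
Decision: reject H₀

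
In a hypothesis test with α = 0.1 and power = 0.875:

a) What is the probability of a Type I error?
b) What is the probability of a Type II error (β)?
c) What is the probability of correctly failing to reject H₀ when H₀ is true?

Answer: a) 0.1, b) 0.125, c) 0.9

Derivation:
a) Type I error probability = α = 0.1
b) Power = P(reject H₀ | H₁ true) = 1 - β = 0.875, so Type II error probability = β = 1 - Power = 0.125
c) P(fail to reject H₀ | H₀ true) = 1 - α = 0.9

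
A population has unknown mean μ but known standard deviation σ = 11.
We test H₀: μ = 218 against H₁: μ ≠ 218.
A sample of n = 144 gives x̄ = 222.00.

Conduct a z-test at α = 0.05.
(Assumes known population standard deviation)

Standard error: SE = σ/√n = 11/√144 = 0.9167
z-statistic: z = (x̄ - μ₀)/SE = (222.00 - 218)/0.9167 = 4.3635
Critical value: ±1.960
p-value < 0.0001
Decision: reject H₀

Answer: z = 4.3635, reject H₀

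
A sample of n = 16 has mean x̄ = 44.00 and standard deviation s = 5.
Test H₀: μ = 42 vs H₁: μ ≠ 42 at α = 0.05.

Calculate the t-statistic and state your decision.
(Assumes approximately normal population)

df = n - 1 = 15
SE = s/√n = 5/√16 = 1.2500
t = (x̄ - μ₀)/SE = (44.00 - 42)/1.2500 = 1.6000
Critical value: t_{0.025,15} = ±2.131
p-value ≈ 0.1304
Decision: fail to reject H₀

Answer: t = 1.6000, fail to reject H₀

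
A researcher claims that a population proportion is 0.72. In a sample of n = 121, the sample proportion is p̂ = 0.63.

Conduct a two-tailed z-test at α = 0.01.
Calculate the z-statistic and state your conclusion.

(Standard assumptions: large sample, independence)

H₀: p = 0.72, H₁: p ≠ 0.72
Standard error: SE = √(p₀(1-p₀)/n) = √(0.72×0.28/121) = 0.040818
z-statistic: z = (p̂ - p₀)/SE = (0.63 - 0.72)/0.040818 = -2.2049
Critical value: z_0.005 = ±2.576
p-value = 0.0275
Decision: fail to reject H₀ at α = 0.01

Answer: z = -2.2049, fail to reject H₀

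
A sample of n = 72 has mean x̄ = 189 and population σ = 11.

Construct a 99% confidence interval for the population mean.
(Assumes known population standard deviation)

Answer: (185.6605, 192.3395)

Derivation:
Confidence level: 99%, α = 0.01
z_0.005 = 2.576
SE = σ/√n = 11/√72 = 1.2964
Margin of error = 2.576 × 1.2964 = 3.3395
CI: x̄ ± margin = 189 ± 3.3395
CI: (185.6605, 192.3395)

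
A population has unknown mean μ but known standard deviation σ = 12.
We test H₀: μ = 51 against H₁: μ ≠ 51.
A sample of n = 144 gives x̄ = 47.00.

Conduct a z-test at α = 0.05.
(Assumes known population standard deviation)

Standard error: SE = σ/√n = 12/√144 = 1.0000
z-statistic: z = (x̄ - μ₀)/SE = (47.00 - 51)/1.0000 = -4.0000
Critical value: ±1.960
p-value = 0.0001
Decision: reject H₀

Answer: z = -4.0000, reject H₀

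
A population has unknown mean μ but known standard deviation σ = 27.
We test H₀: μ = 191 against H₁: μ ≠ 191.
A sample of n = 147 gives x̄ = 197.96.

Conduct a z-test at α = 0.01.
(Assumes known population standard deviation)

Answer: z = 3.1254, reject H₀

Derivation:
Standard error: SE = σ/√n = 27/√147 = 2.2269
z-statistic: z = (x̄ - μ₀)/SE = (197.96 - 191)/2.2269 = 3.1254
Critical value: ±2.576
p-value = 0.0018
Decision: reject H₀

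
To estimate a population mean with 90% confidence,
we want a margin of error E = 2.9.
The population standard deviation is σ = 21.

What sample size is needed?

z_0.05 = 1.645
n = (z×σ/E)² = (1.645×21/2.9)²
n = 141.8974
Round up: n = 142

Answer: n = 142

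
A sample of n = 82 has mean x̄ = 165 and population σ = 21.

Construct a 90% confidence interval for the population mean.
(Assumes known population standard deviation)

Confidence level: 90%, α = 0.1
z_0.05 = 1.645
SE = σ/√n = 21/√82 = 2.3191
Margin of error = 1.645 × 2.3191 = 3.8149
CI: x̄ ± margin = 165 ± 3.8149
CI: (161.1851, 168.8149)

Answer: (161.1851, 168.8149)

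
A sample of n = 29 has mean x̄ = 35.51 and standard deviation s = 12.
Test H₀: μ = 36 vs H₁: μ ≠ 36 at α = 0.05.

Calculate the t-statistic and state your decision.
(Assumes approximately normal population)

df = n - 1 = 28
SE = s/√n = 12/√29 = 2.2283
t = (x̄ - μ₀)/SE = (35.51 - 36)/2.2283 = -0.2199
Critical value: t_{0.025,28} = ±2.048
p-value ≈ 0.8275
Decision: fail to reject H₀

Answer: t = -0.2199, fail to reject H₀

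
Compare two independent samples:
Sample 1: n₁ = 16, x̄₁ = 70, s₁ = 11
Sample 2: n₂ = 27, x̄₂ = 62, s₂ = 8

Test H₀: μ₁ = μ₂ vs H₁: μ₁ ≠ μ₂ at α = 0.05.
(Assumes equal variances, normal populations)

Pooled variance: s²_p = [15×11² + 26×8²]/(41) = 84.8537
s_p = 9.2116
SE = s_p×√(1/n₁ + 1/n₂) = 9.2116×√(1/16 + 1/27) = 2.9062
t = (x̄₁ - x̄₂)/SE = (70 - 62)/2.9062 = 2.7527
df = 41, t-critical = ±2.020
Decision: reject H₀

Answer: t = 2.7527, reject H₀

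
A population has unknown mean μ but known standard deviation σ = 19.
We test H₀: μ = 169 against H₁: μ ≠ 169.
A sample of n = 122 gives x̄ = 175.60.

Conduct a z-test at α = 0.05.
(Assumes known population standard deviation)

Standard error: SE = σ/√n = 19/√122 = 1.7202
z-statistic: z = (x̄ - μ₀)/SE = (175.60 - 169)/1.7202 = 3.8368
Critical value: ±1.960
p-value = 0.0001
Decision: reject H₀

Answer: z = 3.8368, reject H₀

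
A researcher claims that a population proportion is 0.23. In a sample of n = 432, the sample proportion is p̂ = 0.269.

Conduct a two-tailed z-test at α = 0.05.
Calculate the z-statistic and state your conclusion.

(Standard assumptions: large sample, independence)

Answer: z = 1.9262, fail to reject H₀

Derivation:
H₀: p = 0.23, H₁: p ≠ 0.23
Standard error: SE = √(p₀(1-p₀)/n) = √(0.23×0.77/432) = 0.020247
z-statistic: z = (p̂ - p₀)/SE = (0.269 - 0.23)/0.020247 = 1.9262
Critical value: z_0.025 = ±1.960
p-value = 0.0541
Decision: fail to reject H₀ at α = 0.05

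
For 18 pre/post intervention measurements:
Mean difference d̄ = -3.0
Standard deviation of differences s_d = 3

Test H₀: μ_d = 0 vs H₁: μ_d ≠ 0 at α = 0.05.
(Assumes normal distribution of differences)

Answer: t = -4.2427, reject H₀

Derivation:
df = n - 1 = 17
SE = s_d/√n = 3/√18 = 0.7071
t = d̄/SE = -3.0/0.7071 = -4.2427
Critical value: t_{0.025,17} = ±2.110
p-value ≈ 0.0005
Decision: reject H₀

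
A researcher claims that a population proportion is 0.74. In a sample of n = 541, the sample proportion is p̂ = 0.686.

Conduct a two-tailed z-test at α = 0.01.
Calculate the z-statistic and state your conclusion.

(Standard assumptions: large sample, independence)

Answer: z = -2.8635, reject H₀

Derivation:
H₀: p = 0.74, H₁: p ≠ 0.74
Standard error: SE = √(p₀(1-p₀)/n) = √(0.74×0.26/541) = 0.018858
z-statistic: z = (p̂ - p₀)/SE = (0.686 - 0.74)/0.018858 = -2.8635
Critical value: z_0.005 = ±2.576
p-value = 0.0042
Decision: reject H₀ at α = 0.01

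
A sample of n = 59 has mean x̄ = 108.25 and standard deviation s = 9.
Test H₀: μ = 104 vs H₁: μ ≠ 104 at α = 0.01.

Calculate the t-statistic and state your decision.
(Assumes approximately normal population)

Answer: t = 3.6272, reject H₀

Derivation:
df = n - 1 = 58
SE = s/√n = 9/√59 = 1.1717
t = (x̄ - μ₀)/SE = (108.25 - 104)/1.1717 = 3.6272
Critical value: t_{0.005,58} = ±2.663
p-value ≈ 0.0006
Decision: reject H₀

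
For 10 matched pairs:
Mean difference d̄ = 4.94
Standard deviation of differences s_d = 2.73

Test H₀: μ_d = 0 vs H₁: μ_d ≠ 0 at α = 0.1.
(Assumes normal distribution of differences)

Answer: t = 5.7222, reject H₀

Derivation:
df = n - 1 = 9
SE = s_d/√n = 2.73/√10 = 0.8633
t = d̄/SE = 4.94/0.8633 = 5.7222
Critical value: t_{0.05,9} = ±1.833
p-value ≈ 0.0003
Decision: reject H₀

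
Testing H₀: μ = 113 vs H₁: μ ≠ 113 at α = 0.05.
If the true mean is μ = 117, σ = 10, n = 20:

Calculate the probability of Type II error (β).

Answer: β ≈ 0.5679

Derivation:
SE = σ/√n = 10/√20 = 2.2361
Critical values: μ₀ ± z_0.025×SE = 113 ± 1.960×2.2361
Acceptance region: (108.6172, 117.3828)
Under H₁ (μ = 117): z_high = (117.3828 - 117)/2.2361 = 0.1712, z_low = (108.6172 - 117)/2.2361 = -3.7488
β = P(not reject | H₁) = Φ(0.1712) - Φ(-3.7488) ≈ 0.5679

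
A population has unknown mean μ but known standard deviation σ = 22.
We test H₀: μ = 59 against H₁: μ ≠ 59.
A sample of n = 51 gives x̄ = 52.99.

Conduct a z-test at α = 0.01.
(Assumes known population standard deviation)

Standard error: SE = σ/√n = 22/√51 = 3.0806
z-statistic: z = (x̄ - μ₀)/SE = (52.99 - 59)/3.0806 = -1.9509
Critical value: ±2.576
p-value = 0.0511
Decision: fail to reject H₀

Answer: z = -1.9509, fail to reject H₀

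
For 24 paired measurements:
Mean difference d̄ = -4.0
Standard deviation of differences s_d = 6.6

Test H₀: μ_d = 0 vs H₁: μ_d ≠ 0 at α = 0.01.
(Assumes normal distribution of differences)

df = n - 1 = 23
SE = s_d/√n = 6.6/√24 = 1.3472
t = d̄/SE = -4.0/1.3472 = -2.9691
Critical value: t_{0.005,23} = ±2.807
p-value ≈ 0.0069
Decision: reject H₀

Answer: t = -2.9691, reject H₀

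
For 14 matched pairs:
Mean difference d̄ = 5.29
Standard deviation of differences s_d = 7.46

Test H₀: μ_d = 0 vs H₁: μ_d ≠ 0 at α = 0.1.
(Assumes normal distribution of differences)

Answer: t = 2.6532, reject H₀

Derivation:
df = n - 1 = 13
SE = s_d/√n = 7.46/√14 = 1.9938
t = d̄/SE = 5.29/1.9938 = 2.6532
Critical value: t_{0.05,13} = ±1.771
p-value ≈ 0.0199
Decision: reject H₀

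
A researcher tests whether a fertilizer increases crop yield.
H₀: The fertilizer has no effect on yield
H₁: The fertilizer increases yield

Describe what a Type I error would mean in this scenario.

Answer: Concluding the fertilizer works when it doesn't

Derivation:
Type I error (α): Rejecting H₀ when H₀ is true
Type II error (β): Failing to reject H₀ when H₁ is true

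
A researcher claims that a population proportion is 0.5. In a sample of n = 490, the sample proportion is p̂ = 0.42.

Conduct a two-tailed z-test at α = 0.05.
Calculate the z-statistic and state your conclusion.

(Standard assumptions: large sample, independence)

H₀: p = 0.5, H₁: p ≠ 0.5
Standard error: SE = √(p₀(1-p₀)/n) = √(0.5×0.5/490) = 0.022588
z-statistic: z = (p̂ - p₀)/SE = (0.42 - 0.5)/0.022588 = -3.5417
Critical value: z_0.025 = ±1.960
p-value = 0.0004
Decision: reject H₀ at α = 0.05

Answer: z = -3.5417, reject H₀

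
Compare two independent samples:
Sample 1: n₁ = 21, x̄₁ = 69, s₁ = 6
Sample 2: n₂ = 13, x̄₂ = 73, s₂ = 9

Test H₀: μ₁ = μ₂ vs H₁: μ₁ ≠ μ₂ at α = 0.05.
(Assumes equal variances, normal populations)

Answer: t = -1.5587, fail to reject H₀

Derivation:
Pooled variance: s²_p = [20×6² + 12×9²]/(32) = 52.8750
s_p = 7.2715
SE = s_p×√(1/n₁ + 1/n₂) = 7.2715×√(1/21 + 1/13) = 2.5662
t = (x̄₁ - x̄₂)/SE = (69 - 73)/2.5662 = -1.5587
df = 32, t-critical = ±2.037
Decision: fail to reject H₀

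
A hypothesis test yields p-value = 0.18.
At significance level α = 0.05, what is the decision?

Answer: fail to reject H₀

Derivation:
Compare p-value to α:
0.18 ≥ 0.05
Decision: fail to reject H₀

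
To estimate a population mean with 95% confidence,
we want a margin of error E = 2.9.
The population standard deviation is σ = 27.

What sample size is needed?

z_0.025 = 1.960
n = (z×σ/E)² = (1.960×27/2.9)²
n = 332.9996
Round up: n = 333

Answer: n = 333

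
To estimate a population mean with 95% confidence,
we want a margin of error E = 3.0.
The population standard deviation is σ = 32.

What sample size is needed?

z_0.025 = 1.960
n = (z×σ/E)² = (1.960×32/3.0)²
n = 437.0887
Round up: n = 438

Answer: n = 438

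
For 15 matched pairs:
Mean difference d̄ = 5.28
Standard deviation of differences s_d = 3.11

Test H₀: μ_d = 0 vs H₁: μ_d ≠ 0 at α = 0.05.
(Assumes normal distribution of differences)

Answer: t = 6.5753, reject H₀

Derivation:
df = n - 1 = 14
SE = s_d/√n = 3.11/√15 = 0.8030
t = d̄/SE = 5.28/0.8030 = 6.5753
Critical value: t_{0.025,14} = ±2.145
p-value < 0.0001
Decision: reject H₀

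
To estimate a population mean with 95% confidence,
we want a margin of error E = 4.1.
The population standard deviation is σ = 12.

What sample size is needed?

z_0.025 = 1.960
n = (z×σ/E)² = (1.960×12/4.1)²
n = 32.9084
Round up: n = 33

Answer: n = 33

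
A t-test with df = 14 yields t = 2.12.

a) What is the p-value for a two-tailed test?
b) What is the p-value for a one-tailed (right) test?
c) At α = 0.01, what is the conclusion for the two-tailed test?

Using t-distribution with df = 14:
a) Two-tailed: p = 2×P(T > 2.12) = 0.0524
b) One-tailed: p = P(T > 2.12) = 0.0262
c) 0.0524 ≥ 0.01, fail to reject H₀

Answer: a) 0.0524, b) 0.0262, c) fail to reject H₀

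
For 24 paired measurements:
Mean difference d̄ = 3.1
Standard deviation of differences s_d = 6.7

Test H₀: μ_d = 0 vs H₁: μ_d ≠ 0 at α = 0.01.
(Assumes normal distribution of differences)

Answer: t = 2.2667, fail to reject H₀

Derivation:
df = n - 1 = 23
SE = s_d/√n = 6.7/√24 = 1.3676
t = d̄/SE = 3.1/1.3676 = 2.2667
Critical value: t_{0.005,23} = ±2.807
p-value ≈ 0.0331
Decision: fail to reject H₀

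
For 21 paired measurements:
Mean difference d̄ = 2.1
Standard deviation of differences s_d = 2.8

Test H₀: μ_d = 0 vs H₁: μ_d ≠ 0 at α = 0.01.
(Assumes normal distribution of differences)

Answer: t = 3.4370, reject H₀

Derivation:
df = n - 1 = 20
SE = s_d/√n = 2.8/√21 = 0.6110
t = d̄/SE = 2.1/0.6110 = 3.4370
Critical value: t_{0.005,20} = ±2.845
p-value ≈ 0.0026
Decision: reject H₀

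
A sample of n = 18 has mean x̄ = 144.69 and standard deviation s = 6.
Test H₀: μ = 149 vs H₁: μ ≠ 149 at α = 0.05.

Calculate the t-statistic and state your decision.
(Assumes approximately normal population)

Answer: t = -3.0477, reject H₀

Derivation:
df = n - 1 = 17
SE = s/√n = 6/√18 = 1.4142
t = (x̄ - μ₀)/SE = (144.69 - 149)/1.4142 = -3.0477
Critical value: t_{0.025,17} = ±2.110
p-value ≈ 0.0073
Decision: reject H₀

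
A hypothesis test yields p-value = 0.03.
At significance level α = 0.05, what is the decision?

Compare p-value to α:
0.03 < 0.05
Decision: reject H₀

Answer: reject H₀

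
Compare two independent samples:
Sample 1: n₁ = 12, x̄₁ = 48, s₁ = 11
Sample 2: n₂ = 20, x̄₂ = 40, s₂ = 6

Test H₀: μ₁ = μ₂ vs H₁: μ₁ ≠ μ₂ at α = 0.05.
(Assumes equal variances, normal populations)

Pooled variance: s²_p = [11×11² + 19×6²]/(30) = 67.1667
s_p = 8.1955
SE = s_p×√(1/n₁ + 1/n₂) = 8.1955×√(1/12 + 1/20) = 2.9926
t = (x̄₁ - x̄₂)/SE = (48 - 40)/2.9926 = 2.6733
df = 30, t-critical = ±2.042
Decision: reject H₀

Answer: t = 2.6733, reject H₀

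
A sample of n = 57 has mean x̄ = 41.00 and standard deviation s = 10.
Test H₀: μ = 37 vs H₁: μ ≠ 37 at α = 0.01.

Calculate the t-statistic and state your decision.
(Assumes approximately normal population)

Answer: t = 3.0200, reject H₀

Derivation:
df = n - 1 = 56
SE = s/√n = 10/√57 = 1.3245
t = (x̄ - μ₀)/SE = (41.00 - 37)/1.3245 = 3.0200
Critical value: t_{0.005,56} = ±2.667
p-value ≈ 0.0038
Decision: reject H₀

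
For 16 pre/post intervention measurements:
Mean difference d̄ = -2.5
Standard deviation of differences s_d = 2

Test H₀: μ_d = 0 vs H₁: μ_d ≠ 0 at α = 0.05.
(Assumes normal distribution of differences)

Answer: t = -5.0000, reject H₀

Derivation:
df = n - 1 = 15
SE = s_d/√n = 2/√16 = 0.5000
t = d̄/SE = -2.5/0.5000 = -5.0000
Critical value: t_{0.025,15} = ±2.131
p-value ≈ 0.0002
Decision: reject H₀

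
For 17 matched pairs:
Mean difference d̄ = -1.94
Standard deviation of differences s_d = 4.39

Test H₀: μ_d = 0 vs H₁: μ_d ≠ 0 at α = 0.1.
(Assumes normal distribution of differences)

Answer: t = -1.8221, reject H₀

Derivation:
df = n - 1 = 16
SE = s_d/√n = 4.39/√17 = 1.0647
t = d̄/SE = -1.94/1.0647 = -1.8221
Critical value: t_{0.05,16} = ±1.746
p-value ≈ 0.0872
Decision: reject H₀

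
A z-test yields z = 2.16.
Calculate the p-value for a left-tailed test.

Answer: p-value ≈ 0.9846

Derivation:
For z = 2.16:
p = P(Z < 2.16) = Φ(2.16) = 0.9846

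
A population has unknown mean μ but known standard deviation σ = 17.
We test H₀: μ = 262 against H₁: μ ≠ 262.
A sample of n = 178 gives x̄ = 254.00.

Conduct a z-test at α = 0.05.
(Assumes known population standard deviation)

Answer: z = -6.2784, reject H₀

Derivation:
Standard error: SE = σ/√n = 17/√178 = 1.2742
z-statistic: z = (x̄ - μ₀)/SE = (254.00 - 262)/1.2742 = -6.2784
Critical value: ±1.960
p-value < 0.0001
Decision: reject H₀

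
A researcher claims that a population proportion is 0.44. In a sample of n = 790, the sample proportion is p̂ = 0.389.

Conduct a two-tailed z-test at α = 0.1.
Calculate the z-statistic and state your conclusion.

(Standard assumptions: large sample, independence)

Answer: z = -2.8877, reject H₀

Derivation:
H₀: p = 0.44, H₁: p ≠ 0.44
Standard error: SE = √(p₀(1-p₀)/n) = √(0.44×0.56/790) = 0.017661
z-statistic: z = (p̂ - p₀)/SE = (0.389 - 0.44)/0.017661 = -2.8877
Critical value: z_0.05 = ±1.645
p-value = 0.0039
Decision: reject H₀ at α = 0.1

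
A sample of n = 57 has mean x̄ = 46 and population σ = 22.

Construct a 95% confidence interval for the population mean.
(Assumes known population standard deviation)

Confidence level: 95%, α = 0.05
z_0.025 = 1.960
SE = σ/√n = 22/√57 = 2.9140
Margin of error = 1.960 × 2.9140 = 5.7114
CI: x̄ ± margin = 46 ± 5.7114
CI: (40.2886, 51.7114)

Answer: (40.2886, 51.7114)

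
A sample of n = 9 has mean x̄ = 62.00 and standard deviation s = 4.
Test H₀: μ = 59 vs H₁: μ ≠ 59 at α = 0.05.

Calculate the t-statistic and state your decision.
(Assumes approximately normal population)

df = n - 1 = 8
SE = s/√n = 4/√9 = 1.3333
t = (x̄ - μ₀)/SE = (62.00 - 59)/1.3333 = 2.2501
Critical value: t_{0.025,8} = ±2.306
p-value ≈ 0.0546
Decision: fail to reject H₀

Answer: t = 2.2501, fail to reject H₀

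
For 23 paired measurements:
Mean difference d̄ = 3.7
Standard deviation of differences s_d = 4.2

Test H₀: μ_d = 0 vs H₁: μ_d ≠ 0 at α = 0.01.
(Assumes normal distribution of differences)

Answer: t = 4.2247, reject H₀

Derivation:
df = n - 1 = 22
SE = s_d/√n = 4.2/√23 = 0.8758
t = d̄/SE = 3.7/0.8758 = 4.2247
Critical value: t_{0.005,22} = ±2.819
p-value ≈ 0.0003
Decision: reject H₀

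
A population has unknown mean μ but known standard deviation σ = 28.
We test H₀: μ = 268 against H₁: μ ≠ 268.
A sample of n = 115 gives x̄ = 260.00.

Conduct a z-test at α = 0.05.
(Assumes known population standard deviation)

Standard error: SE = σ/√n = 28/√115 = 2.6110
z-statistic: z = (x̄ - μ₀)/SE = (260.00 - 268)/2.6110 = -3.0640
Critical value: ±1.960
p-value = 0.0022
Decision: reject H₀

Answer: z = -3.0640, reject H₀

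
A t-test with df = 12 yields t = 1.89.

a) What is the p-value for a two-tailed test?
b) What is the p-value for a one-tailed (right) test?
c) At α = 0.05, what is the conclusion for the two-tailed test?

Using t-distribution with df = 12:
a) Two-tailed: p = 2×P(T > 1.89) = 0.0831
b) One-tailed: p = P(T > 1.89) = 0.0416
c) 0.0831 ≥ 0.05, fail to reject H₀

Answer: a) 0.0831, b) 0.0416, c) fail to reject H₀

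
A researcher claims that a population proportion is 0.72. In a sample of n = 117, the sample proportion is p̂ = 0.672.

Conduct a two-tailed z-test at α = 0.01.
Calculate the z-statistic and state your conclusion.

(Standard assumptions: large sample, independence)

Answer: z = -1.1563, fail to reject H₀

Derivation:
H₀: p = 0.72, H₁: p ≠ 0.72
Standard error: SE = √(p₀(1-p₀)/n) = √(0.72×0.28/117) = 0.041510
z-statistic: z = (p̂ - p₀)/SE = (0.672 - 0.72)/0.041510 = -1.1563
Critical value: z_0.005 = ±2.576
p-value = 0.2476
Decision: fail to reject H₀ at α = 0.01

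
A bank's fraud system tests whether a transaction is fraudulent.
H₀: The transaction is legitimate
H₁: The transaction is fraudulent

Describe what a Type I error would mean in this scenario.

A Type I error (probability α) occurs when we reject a true H₀.
A Type II error (probability β) occurs when we fail to reject a false H₀.

Answer: Blocking a legitimate transaction as fraud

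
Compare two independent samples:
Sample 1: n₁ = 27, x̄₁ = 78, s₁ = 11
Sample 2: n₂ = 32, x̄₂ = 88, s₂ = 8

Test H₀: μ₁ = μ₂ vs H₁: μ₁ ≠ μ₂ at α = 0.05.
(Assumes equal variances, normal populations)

Answer: t = -4.0337, reject H₀

Derivation:
Pooled variance: s²_p = [26×11² + 31×8²]/(57) = 90.0000
s_p = 9.4868
SE = s_p×√(1/n₁ + 1/n₂) = 9.4868×√(1/27 + 1/32) = 2.4791
t = (x̄₁ - x̄₂)/SE = (78 - 88)/2.4791 = -4.0337
df = 57, t-critical = ±2.002
Decision: reject H₀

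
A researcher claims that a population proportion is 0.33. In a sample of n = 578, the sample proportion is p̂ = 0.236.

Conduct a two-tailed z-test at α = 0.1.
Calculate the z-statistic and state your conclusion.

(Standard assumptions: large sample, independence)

Answer: z = -4.8062, reject H₀

Derivation:
H₀: p = 0.33, H₁: p ≠ 0.33
Standard error: SE = √(p₀(1-p₀)/n) = √(0.33×0.67/578) = 0.019558
z-statistic: z = (p̂ - p₀)/SE = (0.236 - 0.33)/0.019558 = -4.8062
Critical value: z_0.05 = ±1.645
p-value < 0.0001
Decision: reject H₀ at α = 0.1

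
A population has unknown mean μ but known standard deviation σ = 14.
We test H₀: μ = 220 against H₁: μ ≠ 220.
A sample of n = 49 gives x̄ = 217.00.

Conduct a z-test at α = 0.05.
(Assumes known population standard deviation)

Answer: z = -1.5000, fail to reject H₀

Derivation:
Standard error: SE = σ/√n = 14/√49 = 2.0000
z-statistic: z = (x̄ - μ₀)/SE = (217.00 - 220)/2.0000 = -1.5000
Critical value: ±1.960
p-value = 0.1336
Decision: fail to reject H₀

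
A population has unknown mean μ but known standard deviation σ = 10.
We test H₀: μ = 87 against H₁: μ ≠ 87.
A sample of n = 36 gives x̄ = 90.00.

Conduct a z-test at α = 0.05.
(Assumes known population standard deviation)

Standard error: SE = σ/√n = 10/√36 = 1.6667
z-statistic: z = (x̄ - μ₀)/SE = (90.00 - 87)/1.6667 = 1.8000
Critical value: ±1.960
p-value = 0.0719
Decision: fail to reject H₀

Answer: z = 1.8000, fail to reject H₀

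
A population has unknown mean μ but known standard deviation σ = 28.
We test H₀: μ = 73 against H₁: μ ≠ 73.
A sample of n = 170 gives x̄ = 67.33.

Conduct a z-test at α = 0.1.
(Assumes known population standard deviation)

Standard error: SE = σ/√n = 28/√170 = 2.1475
z-statistic: z = (x̄ - μ₀)/SE = (67.33 - 73)/2.1475 = -2.6403
Critical value: ±1.645
p-value = 0.0083
Decision: reject H₀

Answer: z = -2.6403, reject H₀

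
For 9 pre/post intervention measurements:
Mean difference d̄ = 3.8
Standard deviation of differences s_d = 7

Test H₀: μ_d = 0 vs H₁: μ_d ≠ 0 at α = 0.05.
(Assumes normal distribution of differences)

df = n - 1 = 8
SE = s_d/√n = 7/√9 = 2.3333
t = d̄/SE = 3.8/2.3333 = 1.6286
Critical value: t_{0.025,8} = ±2.306
p-value ≈ 0.1420
Decision: fail to reject H₀

Answer: t = 1.6286, fail to reject H₀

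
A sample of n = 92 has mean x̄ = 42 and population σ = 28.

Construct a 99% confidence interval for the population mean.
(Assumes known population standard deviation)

Confidence level: 99%, α = 0.01
z_0.005 = 2.576
SE = σ/√n = 28/√92 = 2.9192
Margin of error = 2.576 × 2.9192 = 7.5199
CI: x̄ ± margin = 42 ± 7.5199
CI: (34.4801, 49.5199)

Answer: (34.4801, 49.5199)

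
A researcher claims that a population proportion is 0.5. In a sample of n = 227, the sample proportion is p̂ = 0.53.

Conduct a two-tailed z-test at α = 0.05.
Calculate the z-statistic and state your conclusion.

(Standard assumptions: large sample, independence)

Answer: z = 0.9040, fail to reject H₀

Derivation:
H₀: p = 0.5, H₁: p ≠ 0.5
Standard error: SE = √(p₀(1-p₀)/n) = √(0.5×0.5/227) = 0.033186
z-statistic: z = (p̂ - p₀)/SE = (0.53 - 0.5)/0.033186 = 0.9040
Critical value: z_0.025 = ±1.960
p-value = 0.3660
Decision: fail to reject H₀ at α = 0.05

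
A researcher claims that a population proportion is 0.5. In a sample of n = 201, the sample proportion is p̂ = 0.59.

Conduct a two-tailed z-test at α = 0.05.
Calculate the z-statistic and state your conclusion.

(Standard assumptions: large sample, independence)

H₀: p = 0.5, H₁: p ≠ 0.5
Standard error: SE = √(p₀(1-p₀)/n) = √(0.5×0.5/201) = 0.035267
z-statistic: z = (p̂ - p₀)/SE = (0.59 - 0.5)/0.035267 = 2.5520
Critical value: z_0.025 = ±1.960
p-value = 0.0107
Decision: reject H₀ at α = 0.05

Answer: z = 2.5520, reject H₀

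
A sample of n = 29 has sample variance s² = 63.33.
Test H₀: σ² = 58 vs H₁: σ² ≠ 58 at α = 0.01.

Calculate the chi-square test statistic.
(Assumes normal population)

df = n - 1 = 28
χ² = (n-1)s²/σ₀² = 28×63.33/58 = 30.5731
Critical values: χ²_{0.995,28} = 12.461, χ²_{0.005,28} = 50.993
Rejection region: χ² < 12.461 or χ² > 50.993
Decision: fail to reject H₀

Answer: χ² = 30.5731, fail to reject H₀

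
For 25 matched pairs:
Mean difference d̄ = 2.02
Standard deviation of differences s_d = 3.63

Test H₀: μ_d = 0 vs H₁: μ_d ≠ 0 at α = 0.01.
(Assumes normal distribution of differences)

df = n - 1 = 24
SE = s_d/√n = 3.63/√25 = 0.7260
t = d̄/SE = 2.02/0.7260 = 2.7824
Critical value: t_{0.005,24} = ±2.797
p-value ≈ 0.0103
Decision: fail to reject H₀

Answer: t = 2.7824, fail to reject H₀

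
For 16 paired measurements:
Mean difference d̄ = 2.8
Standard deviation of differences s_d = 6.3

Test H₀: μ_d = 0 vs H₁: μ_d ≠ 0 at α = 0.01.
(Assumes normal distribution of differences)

Answer: t = 1.7778, fail to reject H₀

Derivation:
df = n - 1 = 15
SE = s_d/√n = 6.3/√16 = 1.5750
t = d̄/SE = 2.8/1.5750 = 1.7778
Critical value: t_{0.005,15} = ±2.947
p-value ≈ 0.0957
Decision: fail to reject H₀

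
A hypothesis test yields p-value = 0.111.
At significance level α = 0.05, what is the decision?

Answer: fail to reject H₀

Derivation:
Compare p-value to α:
0.111 ≥ 0.05
Decision: fail to reject H₀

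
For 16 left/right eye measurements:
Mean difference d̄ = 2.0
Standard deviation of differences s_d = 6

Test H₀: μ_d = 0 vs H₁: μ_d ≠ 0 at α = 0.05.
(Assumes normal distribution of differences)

Answer: t = 1.3333, fail to reject H₀

Derivation:
df = n - 1 = 15
SE = s_d/√n = 6/√16 = 1.5000
t = d̄/SE = 2.0/1.5000 = 1.3333
Critical value: t_{0.025,15} = ±2.131
p-value ≈ 0.2023
Decision: fail to reject H₀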